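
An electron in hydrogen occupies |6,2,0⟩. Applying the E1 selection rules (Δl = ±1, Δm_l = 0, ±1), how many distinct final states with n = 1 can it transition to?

0

E1 requires l_f ∈ {1, 3}, but neither lies in [0, 0], so no final state is reachable.
Total: 0.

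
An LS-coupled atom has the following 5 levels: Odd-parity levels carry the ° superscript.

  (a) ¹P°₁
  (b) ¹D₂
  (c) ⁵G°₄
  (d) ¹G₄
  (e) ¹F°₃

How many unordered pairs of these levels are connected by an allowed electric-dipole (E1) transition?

(a)–(b): allowed.
(a)–(c): forbidden (parity, ΔS, ΔL, ΔJ).
(a)–(d): forbidden (ΔL, ΔJ).
(a)–(e): forbidden (parity, ΔL, ΔJ).
(b)–(c): forbidden (ΔS, ΔL, ΔJ).
(b)–(d): forbidden (parity, ΔL, ΔJ).
(b)–(e): allowed.
(c)–(d): forbidden (ΔS).
(c)–(e): forbidden (parity, ΔS).
(d)–(e): allowed.
Allowed pairs: 3 of 10.

3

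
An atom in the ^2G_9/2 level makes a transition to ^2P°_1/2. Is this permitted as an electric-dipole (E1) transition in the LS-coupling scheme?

Parity must change: even → odd — ✓.
ΔS = 0: S: 1/2 → 1/2 — ✓.
ΔL = 0, ±1 (not L=0↔0): L: 4 → 1, ΔL = -3 — ✗.
ΔJ = 0, ±1 (not J=0↔0): J: 9/2 → 1/2, ΔJ = -4 — ✗.
Rule(s) violated: ΔL, ΔJ.

forbidden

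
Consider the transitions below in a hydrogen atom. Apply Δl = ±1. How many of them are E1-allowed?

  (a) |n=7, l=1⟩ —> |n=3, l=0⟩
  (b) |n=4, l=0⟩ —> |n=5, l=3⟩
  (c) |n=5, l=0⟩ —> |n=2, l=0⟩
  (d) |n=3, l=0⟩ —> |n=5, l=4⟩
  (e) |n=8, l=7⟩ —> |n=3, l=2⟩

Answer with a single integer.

(a) allowed
(b) forbidden — Δl = +3 (E1 requires Δl = ±1)
(c) forbidden — Δl = +0 (E1 requires Δl = ±1)
(d) forbidden — Δl = +4 (E1 requires Δl = ±1)
(e) forbidden — Δl = -5 (E1 requires Δl = ±1)
Total allowed: 1 of 5.

1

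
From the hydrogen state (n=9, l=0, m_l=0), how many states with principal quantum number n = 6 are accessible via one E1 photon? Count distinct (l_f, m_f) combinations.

E1 requires Δl = ±1, so l_f ∈ {-1, 1}; with 0 ≤ l_f ≤ n_f−1 = 5, the allowed l_f values are {1}.
For l_f = 1: m_f ∈ {m_i−1, m_i, m_i+1} ∩ [−1, 1] = {-1, 0, 1} → 3 states.
Total: 3.

3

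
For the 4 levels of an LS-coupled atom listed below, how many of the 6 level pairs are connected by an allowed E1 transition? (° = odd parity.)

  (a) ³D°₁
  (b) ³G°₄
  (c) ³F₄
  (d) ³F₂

2

(a)–(b): forbidden (parity, ΔL, ΔJ).
(a)–(c): forbidden (ΔJ).
(a)–(d): allowed.
(b)–(c): allowed.
(b)–(d): forbidden (ΔJ).
(c)–(d): forbidden (parity, ΔJ).
Allowed pairs: 2 of 6.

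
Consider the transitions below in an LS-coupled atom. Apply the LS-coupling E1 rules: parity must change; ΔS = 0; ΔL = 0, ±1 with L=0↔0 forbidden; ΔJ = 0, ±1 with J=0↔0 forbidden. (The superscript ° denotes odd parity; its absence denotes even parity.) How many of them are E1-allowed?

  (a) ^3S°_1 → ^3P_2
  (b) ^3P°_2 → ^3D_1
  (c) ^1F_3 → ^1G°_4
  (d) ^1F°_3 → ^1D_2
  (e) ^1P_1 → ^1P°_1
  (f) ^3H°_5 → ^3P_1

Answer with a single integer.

(a) allowed
(b) allowed
(c) allowed
(d) allowed
(e) allowed
(f) forbidden (ΔL, ΔJ fail)
Total allowed: 5 of 6.

5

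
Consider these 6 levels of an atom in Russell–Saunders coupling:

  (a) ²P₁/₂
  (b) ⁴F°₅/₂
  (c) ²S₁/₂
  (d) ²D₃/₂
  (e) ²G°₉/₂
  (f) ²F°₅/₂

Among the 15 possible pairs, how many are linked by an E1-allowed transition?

(a)–(b): forbidden (ΔS, ΔL, ΔJ).
(a)–(c): forbidden (parity).
(a)–(d): forbidden (parity).
(a)–(e): forbidden (ΔL, ΔJ).
(a)–(f): forbidden (ΔL, ΔJ).
(b)–(c): forbidden (ΔS, ΔL, ΔJ).
(b)–(d): forbidden (ΔS).
(b)–(e): forbidden (parity, ΔS, ΔJ).
(b)–(f): forbidden (parity, ΔS).
(c)–(d): forbidden (parity, ΔL).
(c)–(e): forbidden (ΔL, ΔJ).
(c)–(f): forbidden (ΔL, ΔJ).
(d)–(e): forbidden (ΔL, ΔJ).
(d)–(f): allowed.
(e)–(f): forbidden (parity, ΔJ).
Allowed pairs: 1 of 15.

1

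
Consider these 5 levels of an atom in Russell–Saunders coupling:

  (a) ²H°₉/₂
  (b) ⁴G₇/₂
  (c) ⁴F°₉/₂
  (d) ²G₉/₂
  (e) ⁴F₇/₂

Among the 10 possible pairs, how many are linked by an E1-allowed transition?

(a)–(b): forbidden (ΔS).
(a)–(c): forbidden (parity, ΔS, ΔL).
(a)–(d): allowed.
(a)–(e): forbidden (ΔS, ΔL).
(b)–(c): allowed.
(b)–(d): forbidden (parity, ΔS).
(b)–(e): forbidden (parity).
(c)–(d): forbidden (ΔS).
(c)–(e): allowed.
(d)–(e): forbidden (parity, ΔS).
Allowed pairs: 3 of 10.

3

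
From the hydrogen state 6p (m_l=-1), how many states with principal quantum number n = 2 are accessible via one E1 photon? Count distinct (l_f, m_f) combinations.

E1 requires Δl = ±1, so l_f ∈ {0, 2}; with 0 ≤ l_f ≤ n_f−1 = 1, the allowed l_f values are {0}.
For l_f = 0: m_f ∈ {m_i−1, m_i, m_i+1} ∩ [−0, 0] = {0} → 1 state.
Total: 1.

1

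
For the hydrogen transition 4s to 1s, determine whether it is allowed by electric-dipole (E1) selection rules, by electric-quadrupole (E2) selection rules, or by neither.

Δl = 0 − 0 = +0; l_i + l_f = 0.
E1 (Δl = ±1): not satisfied.
E2 (Δl = 0,±2, l_i+l_f ≥ 2): not satisfied.

neither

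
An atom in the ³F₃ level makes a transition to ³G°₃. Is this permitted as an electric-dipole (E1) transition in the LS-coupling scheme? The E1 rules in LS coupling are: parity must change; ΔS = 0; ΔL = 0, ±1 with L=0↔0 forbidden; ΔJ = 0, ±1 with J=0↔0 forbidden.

Parity must change: even → odd — ✓.
ΔS = 0: S: 1 → 1 — ✓.
ΔL = 0, ±1 (not L=0↔0): L: 3 → 4, ΔL = +1 — ✓.
ΔJ = 0, ±1 (not J=0↔0): J: 3 → 3, ΔJ = +0 — ✓.
All four E1 rules are satisfied.

allowed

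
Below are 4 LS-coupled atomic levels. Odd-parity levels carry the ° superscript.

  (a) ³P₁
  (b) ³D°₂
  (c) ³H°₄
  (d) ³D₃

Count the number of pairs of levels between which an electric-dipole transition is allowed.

(a)–(b): allowed.
(a)–(c): forbidden (ΔL, ΔJ).
(a)–(d): forbidden (parity, ΔJ).
(b)–(c): forbidden (parity, ΔL, ΔJ).
(b)–(d): allowed.
(c)–(d): forbidden (ΔL).
Allowed pairs: 2 of 6.

2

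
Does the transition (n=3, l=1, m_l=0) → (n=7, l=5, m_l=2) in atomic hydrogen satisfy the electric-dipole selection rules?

Initial l = 1, final l = 5, so Δl = +4. E1 requires Δl = ±1: fails.
Δm_l = 2 − (0) = +2. E1 requires Δm_l = 0, ±1: fails.
The transition is electric-dipole forbidden.

forbidden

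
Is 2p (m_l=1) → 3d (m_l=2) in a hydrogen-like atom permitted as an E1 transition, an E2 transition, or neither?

Δl = 2 − 1 = +1; l_i + l_f = 3.
Δm_l = +1.
E1 (Δl = ±1, |Δm_l| ≤ 1): satisfied.
E2 (Δl = 0,±2, l_i+l_f ≥ 2, |Δm_l| ≤ 2): not satisfied.

E1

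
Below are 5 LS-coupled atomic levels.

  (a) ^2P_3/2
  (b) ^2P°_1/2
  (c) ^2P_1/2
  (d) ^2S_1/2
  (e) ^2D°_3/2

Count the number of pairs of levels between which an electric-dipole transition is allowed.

(a)–(b): allowed.
(a)–(c): forbidden (parity).
(a)–(d): forbidden (parity).
(a)–(e): allowed.
(b)–(c): allowed.
(b)–(d): allowed.
(b)–(e): forbidden (parity).
(c)–(d): forbidden (parity).
(c)–(e): allowed.
(d)–(e): forbidden (ΔL).
Allowed pairs: 5 of 10.

5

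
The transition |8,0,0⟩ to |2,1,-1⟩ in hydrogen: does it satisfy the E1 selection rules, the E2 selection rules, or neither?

E1

Δl = 1 − 0 = +1; l_i + l_f = 1.
Δm_l = -1.
E1 (Δl = ±1, |Δm_l| ≤ 1): satisfied.
E2 (Δl = 0,±2, l_i+l_f ≥ 2, |Δm_l| ≤ 2): not satisfied.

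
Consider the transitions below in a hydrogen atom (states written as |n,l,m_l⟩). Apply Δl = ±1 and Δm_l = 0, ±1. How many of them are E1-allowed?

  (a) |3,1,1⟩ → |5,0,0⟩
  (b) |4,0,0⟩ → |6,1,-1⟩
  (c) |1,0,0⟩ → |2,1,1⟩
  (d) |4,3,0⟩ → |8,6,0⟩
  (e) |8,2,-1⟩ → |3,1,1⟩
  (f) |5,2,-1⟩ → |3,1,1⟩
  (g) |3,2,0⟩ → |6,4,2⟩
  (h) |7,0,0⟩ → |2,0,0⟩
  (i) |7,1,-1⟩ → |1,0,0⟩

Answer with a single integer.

(a) allowed
(b) allowed
(c) allowed
(d) forbidden — Δl = +3 (E1 requires Δl = ±1)
(e) forbidden — Δm_l = +2 (E1 requires Δm_l = 0, ±1)
(f) forbidden — Δm_l = +2 (E1 requires Δm_l = 0, ±1)
(g) forbidden — Δl = +2 (E1 requires Δl = ±1); Δm_l = +2 (E1 requires Δm_l = 0, ±1)
(h) forbidden — Δl = +0 (E1 requires Δl = ±1)
(i) allowed
Total allowed: 4 of 9.

4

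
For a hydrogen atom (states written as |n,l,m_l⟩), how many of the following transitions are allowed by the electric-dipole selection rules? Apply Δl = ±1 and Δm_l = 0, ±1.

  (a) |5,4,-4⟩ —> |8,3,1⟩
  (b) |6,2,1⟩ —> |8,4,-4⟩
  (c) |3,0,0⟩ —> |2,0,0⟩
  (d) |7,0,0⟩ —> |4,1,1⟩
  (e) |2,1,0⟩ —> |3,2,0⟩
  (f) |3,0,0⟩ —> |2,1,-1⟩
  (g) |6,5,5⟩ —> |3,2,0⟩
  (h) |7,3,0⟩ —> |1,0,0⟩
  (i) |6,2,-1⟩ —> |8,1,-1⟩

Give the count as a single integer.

4

(a) forbidden — Δm_l = +5 (E1 requires Δm_l = 0, ±1)
(b) forbidden — Δl = +2 (E1 requires Δl = ±1); Δm_l = -5 (E1 requires Δm_l = 0, ±1)
(c) forbidden — Δl = +0 (E1 requires Δl = ±1)
(d) allowed
(e) allowed
(f) allowed
(g) forbidden — Δl = -3 (E1 requires Δl = ±1); Δm_l = -5 (E1 requires Δm_l = 0, ±1)
(h) forbidden — Δl = -3 (E1 requires Δl = ±1)
(i) allowed
Total allowed: 4 of 9.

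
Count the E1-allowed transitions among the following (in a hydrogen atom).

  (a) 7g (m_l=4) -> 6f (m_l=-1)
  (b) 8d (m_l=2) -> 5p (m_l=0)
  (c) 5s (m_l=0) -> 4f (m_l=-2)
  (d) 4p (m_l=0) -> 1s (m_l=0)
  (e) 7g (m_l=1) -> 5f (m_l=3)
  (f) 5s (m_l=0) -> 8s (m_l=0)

(a) forbidden — Δm_l = -5 (E1 requires Δm_l = 0, ±1)
(b) forbidden — Δm_l = -2 (E1 requires Δm_l = 0, ±1)
(c) forbidden — Δl = +3 (E1 requires Δl = ±1); Δm_l = -2 (E1 requires Δm_l = 0, ±1)
(d) allowed
(e) forbidden — Δm_l = +2 (E1 requires Δm_l = 0, ±1)
(f) forbidden — Δl = +0 (E1 requires Δl = ±1)
Total allowed: 1 of 6.

1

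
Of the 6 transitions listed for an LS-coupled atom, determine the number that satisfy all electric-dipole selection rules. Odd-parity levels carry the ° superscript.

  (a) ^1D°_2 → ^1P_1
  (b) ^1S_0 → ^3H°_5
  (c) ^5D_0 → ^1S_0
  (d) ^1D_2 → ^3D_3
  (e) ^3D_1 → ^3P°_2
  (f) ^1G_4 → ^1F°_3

3

(a) allowed
(b) forbidden (ΔS, ΔL, ΔJ fail)
(c) forbidden (parity, ΔS, ΔL, ΔJ fail)
(d) forbidden (parity, ΔS fail)
(e) allowed
(f) allowed
Total allowed: 3 of 6.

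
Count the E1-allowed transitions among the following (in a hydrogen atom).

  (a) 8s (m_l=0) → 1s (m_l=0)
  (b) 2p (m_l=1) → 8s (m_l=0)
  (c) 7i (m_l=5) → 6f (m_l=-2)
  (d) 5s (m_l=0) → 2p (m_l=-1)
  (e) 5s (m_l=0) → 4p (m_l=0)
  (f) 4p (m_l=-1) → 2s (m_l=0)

(a) forbidden — Δl = +0 (E1 requires Δl = ±1)
(b) allowed
(c) forbidden — Δl = -3 (E1 requires Δl = ±1); Δm_l = -7 (E1 requires Δm_l = 0, ±1)
(d) allowed
(e) allowed
(f) allowed
Total allowed: 4 of 6.

4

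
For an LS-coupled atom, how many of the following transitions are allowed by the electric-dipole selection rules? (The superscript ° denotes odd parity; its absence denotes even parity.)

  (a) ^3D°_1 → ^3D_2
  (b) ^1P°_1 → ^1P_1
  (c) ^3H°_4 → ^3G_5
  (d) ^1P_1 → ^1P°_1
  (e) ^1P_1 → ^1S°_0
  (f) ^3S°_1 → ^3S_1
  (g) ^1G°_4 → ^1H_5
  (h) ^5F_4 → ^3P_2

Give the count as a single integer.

6

(a) allowed
(b) allowed
(c) allowed
(d) allowed
(e) allowed
(f) forbidden (ΔL fails)
(g) allowed
(h) forbidden (parity, ΔS, ΔL, ΔJ fail)
Total allowed: 6 of 8.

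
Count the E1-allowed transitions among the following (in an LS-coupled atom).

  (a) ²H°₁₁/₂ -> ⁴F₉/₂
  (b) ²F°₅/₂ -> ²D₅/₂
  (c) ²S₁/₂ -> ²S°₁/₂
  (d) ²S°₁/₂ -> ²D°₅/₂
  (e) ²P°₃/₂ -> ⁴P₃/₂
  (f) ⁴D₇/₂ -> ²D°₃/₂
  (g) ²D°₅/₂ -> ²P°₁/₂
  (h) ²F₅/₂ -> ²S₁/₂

(a) forbidden (ΔS, ΔL fail)
(b) allowed
(c) forbidden (ΔL fails)
(d) forbidden (parity, ΔL, ΔJ fail)
(e) forbidden (ΔS fails)
(f) forbidden (ΔS, ΔJ fail)
(g) forbidden (parity, ΔJ fail)
(h) forbidden (parity, ΔL, ΔJ fail)
Total allowed: 1 of 8.

1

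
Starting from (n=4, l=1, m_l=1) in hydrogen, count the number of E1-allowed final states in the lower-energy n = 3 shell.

E1 requires Δl = ±1, so l_f ∈ {0, 2}; with 0 ≤ l_f ≤ n_f−1 = 2, the allowed l_f values are {0, 2}.
For l_f = 0: m_f ∈ {m_i−1, m_i, m_i+1} ∩ [−0, 0] = {0} → 1 state.
For l_f = 2: m_f ∈ {m_i−1, m_i, m_i+1} ∩ [−2, 2] = {0, 1, 2} → 3 states.
Total: 4.

4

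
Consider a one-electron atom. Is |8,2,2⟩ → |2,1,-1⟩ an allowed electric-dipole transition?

Δl = 1 − 2 = -1; the E1 rule Δl = ±1 is ✓.
Δm_l = -1 − (2) = -3. E1 requires Δm_l = 0, ±1: ✗.
The transition is electric-dipole forbidden.

forbidden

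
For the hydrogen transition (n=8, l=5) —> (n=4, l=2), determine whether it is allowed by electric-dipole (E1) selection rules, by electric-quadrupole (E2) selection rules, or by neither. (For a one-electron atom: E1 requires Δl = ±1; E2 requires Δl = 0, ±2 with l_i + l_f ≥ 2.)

neither

Δl = 2 − 5 = -3; l_i + l_f = 7.
E1 (Δl = ±1): not satisfied.
E2 (Δl = 0,±2, l_i+l_f ≥ 2): not satisfied.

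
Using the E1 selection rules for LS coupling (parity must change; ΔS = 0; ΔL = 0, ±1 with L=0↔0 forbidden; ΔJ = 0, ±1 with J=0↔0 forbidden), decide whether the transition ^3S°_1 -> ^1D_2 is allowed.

Initial level: S=1, L=0, J=1, parity odd. Final level: S=0, L=2, J=2, parity even.
Parity must change: odd → even — satisfied.
ΔS = 0: S: 1 → 0 — violated.
ΔL = 0, ±1 (not L=0↔0): L: 0 → 2, ΔL = +2 — violated.
ΔJ = 0, ±1 (not J=0↔0): J: 1 → 2, ΔJ = +1 — satisfied.
Rule(s) violated: ΔS, ΔL.

forbidden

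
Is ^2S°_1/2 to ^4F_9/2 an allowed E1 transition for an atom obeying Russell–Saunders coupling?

Reading off the term symbols: S 1/2→3/2, L 0→3, J 1/2→9/2, parity odd→even.
Parity must change: odd → even — passes.
ΔS = 0: S: 1/2 → 3/2 — fails.
ΔL = 0, ±1 (not L=0↔0): L: 0 → 3, ΔL = +3 — fails.
ΔJ = 0, ±1 (not J=0↔0): J: 1/2 → 9/2, ΔJ = +4 — fails.
Rule(s) violated: ΔS, ΔL, ΔJ.

forbidden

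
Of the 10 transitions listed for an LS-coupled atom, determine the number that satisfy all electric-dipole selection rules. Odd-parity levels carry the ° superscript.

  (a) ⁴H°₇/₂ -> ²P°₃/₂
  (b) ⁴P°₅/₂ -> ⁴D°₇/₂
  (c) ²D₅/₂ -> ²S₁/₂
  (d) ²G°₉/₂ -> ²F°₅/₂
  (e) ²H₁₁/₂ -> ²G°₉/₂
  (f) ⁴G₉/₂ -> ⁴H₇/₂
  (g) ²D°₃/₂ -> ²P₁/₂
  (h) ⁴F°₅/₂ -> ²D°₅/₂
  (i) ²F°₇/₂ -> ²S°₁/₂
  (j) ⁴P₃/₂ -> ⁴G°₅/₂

2

(a) forbidden (parity, ΔS, ΔL, ΔJ fail)
(b) forbidden (parity fails)
(c) forbidden (parity, ΔL, ΔJ fail)
(d) forbidden (parity, ΔJ fail)
(e) allowed
(f) forbidden (parity fails)
(g) allowed
(h) forbidden (parity, ΔS fail)
(i) forbidden (parity, ΔL, ΔJ fail)
(j) forbidden (ΔL fails)
Total allowed: 2 of 10.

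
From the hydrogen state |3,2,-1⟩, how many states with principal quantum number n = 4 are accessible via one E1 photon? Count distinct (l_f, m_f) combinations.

5

E1 requires Δl = ±1, so l_f ∈ {1, 3}; with 0 ≤ l_f ≤ n_f−1 = 3, the allowed l_f values are {1, 3}.
For l_f = 1: m_f ∈ {m_i−1, m_i, m_i+1} ∩ [−1, 1] = {-1, 0} → 2 states.
For l_f = 3: m_f ∈ {m_i−1, m_i, m_i+1} ∩ [−3, 3] = {-2, -1, 0} → 3 states.
Total: 5.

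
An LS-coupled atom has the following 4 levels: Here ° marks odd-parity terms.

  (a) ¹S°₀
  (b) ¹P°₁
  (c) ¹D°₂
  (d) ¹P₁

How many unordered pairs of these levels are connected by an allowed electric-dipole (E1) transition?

3

(a)–(b): forbidden (parity).
(a)–(c): forbidden (parity, ΔL, ΔJ).
(a)–(d): allowed.
(b)–(c): forbidden (parity).
(b)–(d): allowed.
(c)–(d): allowed.
Allowed pairs: 3 of 6.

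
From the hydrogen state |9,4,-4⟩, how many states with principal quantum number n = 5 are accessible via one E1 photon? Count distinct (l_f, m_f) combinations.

1

E1 requires Δl = ±1, so l_f ∈ {3, 5}; with 0 ≤ l_f ≤ n_f−1 = 4, the allowed l_f values are {3}.
For l_f = 3: m_f ∈ {m_i−1, m_i, m_i+1} ∩ [−3, 3] = {-3} → 1 state.
Total: 1.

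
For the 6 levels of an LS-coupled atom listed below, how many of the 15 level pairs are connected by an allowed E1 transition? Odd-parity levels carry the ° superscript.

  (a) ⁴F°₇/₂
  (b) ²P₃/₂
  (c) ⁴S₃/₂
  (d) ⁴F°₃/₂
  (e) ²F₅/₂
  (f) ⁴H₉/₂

0

(a)–(b): forbidden (ΔS, ΔL, ΔJ).
(a)–(c): forbidden (ΔL, ΔJ).
(a)–(d): forbidden (parity, ΔJ).
(a)–(e): forbidden (ΔS).
(a)–(f): forbidden (ΔL).
(b)–(c): forbidden (parity, ΔS).
(b)–(d): forbidden (ΔS, ΔL).
(b)–(e): forbidden (parity, ΔL).
(b)–(f): forbidden (parity, ΔS, ΔL, ΔJ).
(c)–(d): forbidden (ΔL).
(c)–(e): forbidden (parity, ΔS, ΔL).
(c)–(f): forbidden (parity, ΔL, ΔJ).
(d)–(e): forbidden (ΔS).
(d)–(f): forbidden (ΔL, ΔJ).
(e)–(f): forbidden (parity, ΔS, ΔL, ΔJ).
Allowed pairs: 0 of 15.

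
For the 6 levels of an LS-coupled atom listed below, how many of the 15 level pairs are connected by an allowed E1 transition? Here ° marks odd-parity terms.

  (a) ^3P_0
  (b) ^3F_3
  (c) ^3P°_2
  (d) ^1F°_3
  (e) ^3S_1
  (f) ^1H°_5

1

(a)–(b): forbidden (parity, ΔL, ΔJ).
(a)–(c): forbidden (ΔJ).
(a)–(d): forbidden (ΔS, ΔL, ΔJ).
(a)–(e): forbidden (parity).
(a)–(f): forbidden (ΔS, ΔL, ΔJ).
(b)–(c): forbidden (ΔL).
(b)–(d): forbidden (ΔS).
(b)–(e): forbidden (parity, ΔL, ΔJ).
(b)–(f): forbidden (ΔS, ΔL, ΔJ).
(c)–(d): forbidden (parity, ΔS, ΔL).
(c)–(e): allowed.
(c)–(f): forbidden (parity, ΔS, ΔL, ΔJ).
(d)–(e): forbidden (ΔS, ΔL, ΔJ).
(d)–(f): forbidden (parity, ΔL, ΔJ).
(e)–(f): forbidden (ΔS, ΔL, ΔJ).
Allowed pairs: 1 of 15.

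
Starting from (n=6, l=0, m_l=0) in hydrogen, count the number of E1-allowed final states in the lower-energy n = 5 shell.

3

E1 requires Δl = ±1, so l_f ∈ {-1, 1}; with 0 ≤ l_f ≤ n_f−1 = 4, the allowed l_f values are {1}.
For l_f = 1: m_f ∈ {m_i−1, m_i, m_i+1} ∩ [−1, 1] = {-1, 0, 1} → 3 states.
Total: 3.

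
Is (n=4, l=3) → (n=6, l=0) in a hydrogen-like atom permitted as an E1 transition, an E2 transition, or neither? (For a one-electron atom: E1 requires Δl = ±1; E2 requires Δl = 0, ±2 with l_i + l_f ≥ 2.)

Δl = 0 − 3 = -3; l_i + l_f = 3.
E1 (Δl = ±1): not satisfied.
E2 (Δl = 0,±2, l_i+l_f ≥ 2): not satisfied.

neither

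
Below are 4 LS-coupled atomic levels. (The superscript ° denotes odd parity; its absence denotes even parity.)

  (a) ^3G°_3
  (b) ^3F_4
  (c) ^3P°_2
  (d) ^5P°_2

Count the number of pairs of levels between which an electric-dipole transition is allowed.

1

(a)–(b): allowed.
(a)–(c): forbidden (parity, ΔL).
(a)–(d): forbidden (parity, ΔS, ΔL).
(b)–(c): forbidden (ΔL, ΔJ).
(b)–(d): forbidden (ΔS, ΔL, ΔJ).
(c)–(d): forbidden (parity, ΔS).
Allowed pairs: 1 of 6.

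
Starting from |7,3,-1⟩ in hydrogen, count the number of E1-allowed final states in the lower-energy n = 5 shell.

E1 requires Δl = ±1, so l_f ∈ {2, 4}; with 0 ≤ l_f ≤ n_f−1 = 4, the allowed l_f values are {2, 4}.
For l_f = 2: m_f ∈ {m_i−1, m_i, m_i+1} ∩ [−2, 2] = {-2, -1, 0} → 3 states.
For l_f = 4: m_f ∈ {m_i−1, m_i, m_i+1} ∩ [−4, 4] = {-2, -1, 0} → 3 states.
Total: 6.

6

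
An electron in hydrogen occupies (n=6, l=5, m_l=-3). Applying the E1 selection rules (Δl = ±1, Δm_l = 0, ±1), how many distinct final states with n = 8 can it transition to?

6

E1 requires Δl = ±1, so l_f ∈ {4, 6}; with 0 ≤ l_f ≤ n_f−1 = 7, the allowed l_f values are {4, 6}.
For l_f = 4: m_f ∈ {m_i−1, m_i, m_i+1} ∩ [−4, 4] = {-4, -3, -2} → 3 states.
For l_f = 6: m_f ∈ {m_i−1, m_i, m_i+1} ∩ [−6, 6] = {-4, -3, -2} → 3 states.
Total: 6.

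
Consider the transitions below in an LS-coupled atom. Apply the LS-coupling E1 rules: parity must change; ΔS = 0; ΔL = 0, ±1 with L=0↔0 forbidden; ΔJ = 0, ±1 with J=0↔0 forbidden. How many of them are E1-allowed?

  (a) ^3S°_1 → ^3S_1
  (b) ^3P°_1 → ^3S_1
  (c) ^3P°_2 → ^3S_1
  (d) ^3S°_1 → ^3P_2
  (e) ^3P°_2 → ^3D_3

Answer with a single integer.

4

(a) forbidden (ΔL fails)
(b) allowed
(c) allowed
(d) allowed
(e) allowed
Total allowed: 4 of 5.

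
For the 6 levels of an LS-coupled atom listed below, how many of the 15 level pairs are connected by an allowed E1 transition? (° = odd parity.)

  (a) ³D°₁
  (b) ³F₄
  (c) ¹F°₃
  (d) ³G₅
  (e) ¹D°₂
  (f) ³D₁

1

(a)–(b): forbidden (ΔJ).
(a)–(c): forbidden (parity, ΔS, ΔJ).
(a)–(d): forbidden (ΔL, ΔJ).
(a)–(e): forbidden (parity, ΔS).
(a)–(f): allowed.
(b)–(c): forbidden (ΔS).
(b)–(d): forbidden (parity).
(b)–(e): forbidden (ΔS, ΔJ).
(b)–(f): forbidden (parity, ΔJ).
(c)–(d): forbidden (ΔS, ΔJ).
(c)–(e): forbidden (parity).
(c)–(f): forbidden (ΔS, ΔJ).
(d)–(e): forbidden (ΔS, ΔL, ΔJ).
(d)–(f): forbidden (parity, ΔL, ΔJ).
(e)–(f): forbidden (ΔS).
Allowed pairs: 1 of 15.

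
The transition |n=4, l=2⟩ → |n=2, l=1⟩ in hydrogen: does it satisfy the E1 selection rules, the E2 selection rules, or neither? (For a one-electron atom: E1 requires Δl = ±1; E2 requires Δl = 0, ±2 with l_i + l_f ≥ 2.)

Δl = 1 − 2 = -1; l_i + l_f = 3.
E1 (Δl = ±1): satisfied.
E2 (Δl = 0,±2, l_i+l_f ≥ 2): not satisfied.

E1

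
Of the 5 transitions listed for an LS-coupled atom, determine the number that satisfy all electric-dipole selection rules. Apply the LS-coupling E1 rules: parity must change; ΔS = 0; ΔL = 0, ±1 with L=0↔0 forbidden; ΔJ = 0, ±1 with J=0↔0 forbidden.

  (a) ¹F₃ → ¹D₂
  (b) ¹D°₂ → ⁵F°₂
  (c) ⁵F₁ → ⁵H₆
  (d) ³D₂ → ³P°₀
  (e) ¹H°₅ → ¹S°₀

(a) forbidden (parity fails)
(b) forbidden (parity, ΔS fail)
(c) forbidden (parity, ΔL, ΔJ fail)
(d) forbidden (ΔJ fails)
(e) forbidden (parity, ΔL, ΔJ fail)
Total allowed: 0 of 5.

0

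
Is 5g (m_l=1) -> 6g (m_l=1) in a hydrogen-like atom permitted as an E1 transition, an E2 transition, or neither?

E2

Δl = 4 − 4 = +0; l_i + l_f = 8.
Δm_l = +0.
E1 (Δl = ±1, |Δm_l| ≤ 1): not satisfied.
E2 (Δl = 0,±2, l_i+l_f ≥ 2, |Δm_l| ≤ 2): satisfied.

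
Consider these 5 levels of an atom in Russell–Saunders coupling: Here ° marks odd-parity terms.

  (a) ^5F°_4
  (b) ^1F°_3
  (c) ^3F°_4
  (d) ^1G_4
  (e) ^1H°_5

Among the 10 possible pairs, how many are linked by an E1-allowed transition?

2

(a)–(b): forbidden (parity, ΔS).
(a)–(c): forbidden (parity, ΔS).
(a)–(d): forbidden (ΔS).
(a)–(e): forbidden (parity, ΔS, ΔL).
(b)–(c): forbidden (parity, ΔS).
(b)–(d): allowed.
(b)–(e): forbidden (parity, ΔL, ΔJ).
(c)–(d): forbidden (ΔS).
(c)–(e): forbidden (parity, ΔS, ΔL).
(d)–(e): allowed.
Allowed pairs: 2 of 10.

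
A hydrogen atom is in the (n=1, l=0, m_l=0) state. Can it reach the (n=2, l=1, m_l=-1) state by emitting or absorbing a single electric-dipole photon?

allowed

Initial l = 0, final l = 1, so Δl = +1. E1 requires Δl = ±1: passes.
Δm_l = -1 − (0) = -1. E1 requires Δm_l = 0, ±1: passes.
All E1 selection rules are satisfied.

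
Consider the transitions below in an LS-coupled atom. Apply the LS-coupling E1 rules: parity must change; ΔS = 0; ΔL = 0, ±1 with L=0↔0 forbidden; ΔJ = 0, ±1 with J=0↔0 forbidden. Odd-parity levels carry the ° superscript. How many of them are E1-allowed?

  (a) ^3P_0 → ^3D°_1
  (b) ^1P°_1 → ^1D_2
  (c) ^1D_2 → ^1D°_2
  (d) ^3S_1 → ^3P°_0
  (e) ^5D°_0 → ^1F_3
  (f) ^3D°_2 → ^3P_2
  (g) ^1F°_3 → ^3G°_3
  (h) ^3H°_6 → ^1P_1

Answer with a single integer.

(a) allowed
(b) allowed
(c) allowed
(d) allowed
(e) forbidden (ΔS, ΔJ fail)
(f) allowed
(g) forbidden (parity, ΔS fail)
(h) forbidden (ΔS, ΔL, ΔJ fail)
Total allowed: 5 of 8.

5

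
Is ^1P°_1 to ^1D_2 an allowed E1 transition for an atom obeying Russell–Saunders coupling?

allowed

Parity must change: odd → even — satisfied.
ΔS = 0: S: 0 → 0 — satisfied.
ΔL = 0, ±1 (not L=0↔0): L: 1 → 2, ΔL = +1 — satisfied.
ΔJ = 0, ±1 (not J=0↔0): J: 1 → 2, ΔJ = +1 — satisfied.
All four E1 rules are satisfied.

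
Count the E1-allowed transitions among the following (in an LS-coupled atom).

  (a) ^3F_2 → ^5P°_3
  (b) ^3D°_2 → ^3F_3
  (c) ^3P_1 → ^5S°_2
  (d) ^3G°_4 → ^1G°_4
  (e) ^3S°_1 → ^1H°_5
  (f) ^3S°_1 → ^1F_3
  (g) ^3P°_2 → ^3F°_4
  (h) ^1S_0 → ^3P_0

1

(a) forbidden (ΔS, ΔL fail)
(b) allowed
(c) forbidden (ΔS fails)
(d) forbidden (parity, ΔS fail)
(e) forbidden (parity, ΔS, ΔL, ΔJ fail)
(f) forbidden (ΔS, ΔL, ΔJ fail)
(g) forbidden (parity, ΔL, ΔJ fail)
(h) forbidden (parity, ΔS, ΔJ fail)
Total allowed: 1 of 8.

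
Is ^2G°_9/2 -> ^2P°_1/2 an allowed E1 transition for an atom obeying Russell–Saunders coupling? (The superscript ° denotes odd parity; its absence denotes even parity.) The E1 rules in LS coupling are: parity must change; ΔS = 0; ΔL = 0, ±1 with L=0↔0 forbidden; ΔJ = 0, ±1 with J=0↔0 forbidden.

Parity must change: odd → odd — fails.
ΔS = 0: S: 1/2 → 1/2 — passes.
ΔL = 0, ±1 (not L=0↔0): L: 4 → 1, ΔL = -3 — fails.
ΔJ = 0, ±1 (not J=0↔0): J: 9/2 → 1/2, ΔJ = -4 — fails.
Rule(s) violated: parity, ΔL, ΔJ.

forbidden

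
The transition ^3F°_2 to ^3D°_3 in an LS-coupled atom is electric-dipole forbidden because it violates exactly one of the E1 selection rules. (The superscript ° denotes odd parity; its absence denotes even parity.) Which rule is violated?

parity

Initial level: S=1, L=3, J=2, parity odd. Final level: S=1, L=2, J=3, parity odd.
Parity must change: odd → odd — violated.
ΔS = 0: S: 1 → 1 — satisfied.
ΔJ = 0, ±1 (not J=0↔0): J: 2 → 3, ΔJ = +1 — satisfied.
ΔL = 0, ±1 (not L=0↔0): L: 3 → 2, ΔL = -1 — satisfied.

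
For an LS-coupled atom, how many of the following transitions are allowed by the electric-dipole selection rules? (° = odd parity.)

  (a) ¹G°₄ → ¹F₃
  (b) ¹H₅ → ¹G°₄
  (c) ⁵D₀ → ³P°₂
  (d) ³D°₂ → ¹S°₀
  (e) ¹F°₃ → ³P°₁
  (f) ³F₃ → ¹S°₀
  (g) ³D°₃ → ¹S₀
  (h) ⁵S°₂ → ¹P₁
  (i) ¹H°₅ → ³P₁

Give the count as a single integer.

(a) allowed
(b) allowed
(c) forbidden (ΔS, ΔJ fail)
(d) forbidden (parity, ΔS, ΔL, ΔJ fail)
(e) forbidden (parity, ΔS, ΔL, ΔJ fail)
(f) forbidden (ΔS, ΔL, ΔJ fail)
(g) forbidden (ΔS, ΔL, ΔJ fail)
(h) forbidden (ΔS fails)
(i) forbidden (ΔS, ΔL, ΔJ fail)
Total allowed: 2 of 9.

2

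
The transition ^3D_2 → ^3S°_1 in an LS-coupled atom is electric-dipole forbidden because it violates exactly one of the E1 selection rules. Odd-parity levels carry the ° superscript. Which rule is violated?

Initial level: S=1, L=2, J=2, parity even. Final level: S=1, L=0, J=1, parity odd.
Parity must change: even → odd — ✓.
ΔS = 0: S: 1 → 1 — ✓.
ΔL = 0, ±1 (not L=0↔0): L: 2 → 0, ΔL = -2 — ✗.
ΔJ = 0, ±1 (not J=0↔0): J: 2 → 1, ΔJ = -1 — ✓.

the ΔL = 0, ±1 rule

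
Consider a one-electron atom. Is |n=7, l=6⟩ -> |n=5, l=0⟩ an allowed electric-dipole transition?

forbidden

Initial l = 6, final l = 0, so Δl = -6. E1 requires Δl = ±1: ✗.
The transition is electric-dipole forbidden.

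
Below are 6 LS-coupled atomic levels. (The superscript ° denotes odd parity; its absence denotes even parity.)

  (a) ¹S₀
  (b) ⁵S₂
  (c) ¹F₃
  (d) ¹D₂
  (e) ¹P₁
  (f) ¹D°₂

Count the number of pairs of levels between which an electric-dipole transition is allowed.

3

(a)–(b): forbidden (parity, ΔS, ΔL, ΔJ).
(a)–(c): forbidden (parity, ΔL, ΔJ).
(a)–(d): forbidden (parity, ΔL, ΔJ).
(a)–(e): forbidden (parity).
(a)–(f): forbidden (ΔL, ΔJ).
(b)–(c): forbidden (parity, ΔS, ΔL).
(b)–(d): forbidden (parity, ΔS, ΔL).
(b)–(e): forbidden (parity, ΔS).
(b)–(f): forbidden (ΔS, ΔL).
(c)–(d): forbidden (parity).
(c)–(e): forbidden (parity, ΔL, ΔJ).
(c)–(f): allowed.
(d)–(e): forbidden (parity).
(d)–(f): allowed.
(e)–(f): allowed.
Allowed pairs: 3 of 15.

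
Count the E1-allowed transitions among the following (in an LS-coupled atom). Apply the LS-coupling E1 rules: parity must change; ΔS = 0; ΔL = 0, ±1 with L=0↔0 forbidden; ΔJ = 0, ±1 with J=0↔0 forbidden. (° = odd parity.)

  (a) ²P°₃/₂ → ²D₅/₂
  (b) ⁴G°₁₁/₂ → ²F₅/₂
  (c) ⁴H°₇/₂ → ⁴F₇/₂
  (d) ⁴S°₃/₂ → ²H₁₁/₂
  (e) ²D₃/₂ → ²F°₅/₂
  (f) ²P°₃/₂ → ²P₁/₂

(a) allowed
(b) forbidden (ΔS, ΔJ fail)
(c) forbidden (ΔL fails)
(d) forbidden (ΔS, ΔL, ΔJ fail)
(e) allowed
(f) allowed
Total allowed: 3 of 6.

3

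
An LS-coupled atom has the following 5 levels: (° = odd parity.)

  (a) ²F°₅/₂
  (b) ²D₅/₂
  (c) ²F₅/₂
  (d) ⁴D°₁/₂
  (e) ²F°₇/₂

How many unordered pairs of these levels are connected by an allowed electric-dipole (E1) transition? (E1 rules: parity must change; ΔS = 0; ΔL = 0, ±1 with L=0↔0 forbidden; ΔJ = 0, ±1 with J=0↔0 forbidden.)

(a)–(b): allowed.
(a)–(c): allowed.
(a)–(d): forbidden (parity, ΔS, ΔJ).
(a)–(e): forbidden (parity).
(b)–(c): forbidden (parity).
(b)–(d): forbidden (ΔS, ΔJ).
(b)–(e): allowed.
(c)–(d): forbidden (ΔS, ΔJ).
(c)–(e): allowed.
(d)–(e): forbidden (parity, ΔS, ΔJ).
Allowed pairs: 4 of 10.

4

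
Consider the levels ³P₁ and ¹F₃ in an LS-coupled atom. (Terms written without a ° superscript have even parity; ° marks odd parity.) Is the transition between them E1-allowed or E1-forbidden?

ΔS = 0: S: 1 → 0 — violated.
Parity must change: even → even — violated.
ΔJ = 0, ±1 (not J=0↔0): J: 1 → 3, ΔJ = +2 — violated.
ΔL = 0, ±1 (not L=0↔0): L: 1 → 3, ΔL = +2 — violated.
Rule(s) violated: parity, ΔS, ΔL, ΔJ.

forbidden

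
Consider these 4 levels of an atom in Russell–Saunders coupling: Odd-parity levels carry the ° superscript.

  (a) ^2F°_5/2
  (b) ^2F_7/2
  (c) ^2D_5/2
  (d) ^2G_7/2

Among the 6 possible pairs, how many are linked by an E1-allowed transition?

3

(a)–(b): allowed.
(a)–(c): allowed.
(a)–(d): allowed.
(b)–(c): forbidden (parity).
(b)–(d): forbidden (parity).
(c)–(d): forbidden (parity, ΔL).
Allowed pairs: 3 of 6.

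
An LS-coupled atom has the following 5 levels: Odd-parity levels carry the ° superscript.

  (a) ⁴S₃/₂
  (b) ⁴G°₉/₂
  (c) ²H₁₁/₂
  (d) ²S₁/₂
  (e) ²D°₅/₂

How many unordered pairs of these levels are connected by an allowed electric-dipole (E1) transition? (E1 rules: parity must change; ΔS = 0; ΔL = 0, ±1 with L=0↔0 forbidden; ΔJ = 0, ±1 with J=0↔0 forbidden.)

(a)–(b): forbidden (ΔL, ΔJ).
(a)–(c): forbidden (parity, ΔS, ΔL, ΔJ).
(a)–(d): forbidden (parity, ΔS, ΔL).
(a)–(e): forbidden (ΔS, ΔL).
(b)–(c): forbidden (ΔS).
(b)–(d): forbidden (ΔS, ΔL, ΔJ).
(b)–(e): forbidden (parity, ΔS, ΔL, ΔJ).
(c)–(d): forbidden (parity, ΔL, ΔJ).
(c)–(e): forbidden (ΔL, ΔJ).
(d)–(e): forbidden (ΔL, ΔJ).
Allowed pairs: 0 of 10.

0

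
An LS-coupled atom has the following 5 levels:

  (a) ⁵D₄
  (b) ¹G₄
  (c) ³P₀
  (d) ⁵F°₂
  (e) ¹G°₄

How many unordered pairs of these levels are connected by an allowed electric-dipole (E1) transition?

(a)–(b): forbidden (parity, ΔS, ΔL).
(a)–(c): forbidden (parity, ΔS, ΔJ).
(a)–(d): forbidden (ΔJ).
(a)–(e): forbidden (ΔS, ΔL).
(b)–(c): forbidden (parity, ΔS, ΔL, ΔJ).
(b)–(d): forbidden (ΔS, ΔJ).
(b)–(e): allowed.
(c)–(d): forbidden (ΔS, ΔL, ΔJ).
(c)–(e): forbidden (ΔS, ΔL, ΔJ).
(d)–(e): forbidden (parity, ΔS, ΔJ).
Allowed pairs: 1 of 10.

1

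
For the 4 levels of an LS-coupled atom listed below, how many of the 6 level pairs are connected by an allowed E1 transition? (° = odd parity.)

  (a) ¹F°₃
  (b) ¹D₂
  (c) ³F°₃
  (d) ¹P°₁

2

(a)–(b): allowed.
(a)–(c): forbidden (parity, ΔS).
(a)–(d): forbidden (parity, ΔL, ΔJ).
(b)–(c): forbidden (ΔS).
(b)–(d): allowed.
(c)–(d): forbidden (parity, ΔS, ΔL, ΔJ).
Allowed pairs: 2 of 6.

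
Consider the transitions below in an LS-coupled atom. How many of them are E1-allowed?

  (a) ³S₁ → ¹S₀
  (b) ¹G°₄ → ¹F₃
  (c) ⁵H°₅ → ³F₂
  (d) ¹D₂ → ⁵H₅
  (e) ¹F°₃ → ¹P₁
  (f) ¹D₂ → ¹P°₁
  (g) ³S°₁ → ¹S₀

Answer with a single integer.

(a) forbidden (parity, ΔS, ΔL fail)
(b) allowed
(c) forbidden (ΔS, ΔL, ΔJ fail)
(d) forbidden (parity, ΔS, ΔL, ΔJ fail)
(e) forbidden (ΔL, ΔJ fail)
(f) allowed
(g) forbidden (ΔS, ΔL fail)
Total allowed: 2 of 7.

2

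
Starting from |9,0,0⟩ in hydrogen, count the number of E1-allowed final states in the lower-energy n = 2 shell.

3

E1 requires Δl = ±1, so l_f ∈ {-1, 1}; with 0 ≤ l_f ≤ n_f−1 = 1, the allowed l_f values are {1}.
For l_f = 1: m_f ∈ {m_i−1, m_i, m_i+1} ∩ [−1, 1] = {-1, 0, 1} → 3 states.
Total: 3.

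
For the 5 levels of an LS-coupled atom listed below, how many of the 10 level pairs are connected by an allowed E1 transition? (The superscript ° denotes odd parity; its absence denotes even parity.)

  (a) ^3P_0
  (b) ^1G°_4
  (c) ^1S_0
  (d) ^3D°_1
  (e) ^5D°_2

1

(a)–(b): forbidden (ΔS, ΔL, ΔJ).
(a)–(c): forbidden (parity, ΔS, ΔJ).
(a)–(d): allowed.
(a)–(e): forbidden (ΔS, ΔJ).
(b)–(c): forbidden (ΔL, ΔJ).
(b)–(d): forbidden (parity, ΔS, ΔL, ΔJ).
(b)–(e): forbidden (parity, ΔS, ΔL, ΔJ).
(c)–(d): forbidden (ΔS, ΔL).
(c)–(e): forbidden (ΔS, ΔL, ΔJ).
(d)–(e): forbidden (parity, ΔS).
Allowed pairs: 1 of 10.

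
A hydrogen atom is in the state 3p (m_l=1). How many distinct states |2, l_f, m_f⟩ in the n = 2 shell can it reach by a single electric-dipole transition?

1

E1 requires Δl = ±1, so l_f ∈ {0, 2}; with 0 ≤ l_f ≤ n_f−1 = 1, the allowed l_f values are {0}.
For l_f = 0: m_f ∈ {m_i−1, m_i, m_i+1} ∩ [−0, 0] = {0} → 1 state.
Total: 1.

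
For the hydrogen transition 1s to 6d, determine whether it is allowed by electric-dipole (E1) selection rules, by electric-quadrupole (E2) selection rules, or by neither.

E2

Δl = 2 − 0 = +2; l_i + l_f = 2.
E1 (Δl = ±1): not satisfied.
E2 (Δl = 0,±2, l_i+l_f ≥ 2): satisfied.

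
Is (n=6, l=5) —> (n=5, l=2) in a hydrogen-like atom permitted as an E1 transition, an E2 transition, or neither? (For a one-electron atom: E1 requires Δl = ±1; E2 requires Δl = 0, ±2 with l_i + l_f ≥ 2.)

neither

Δl = 2 − 5 = -3; l_i + l_f = 7.
E1 (Δl = ±1): not satisfied.
E2 (Δl = 0,±2, l_i+l_f ≥ 2): not satisfied.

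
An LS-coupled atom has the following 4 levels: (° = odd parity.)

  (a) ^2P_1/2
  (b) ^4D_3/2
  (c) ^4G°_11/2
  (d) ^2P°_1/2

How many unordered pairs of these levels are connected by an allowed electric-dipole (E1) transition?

(a)–(b): forbidden (parity, ΔS).
(a)–(c): forbidden (ΔS, ΔL, ΔJ).
(a)–(d): allowed.
(b)–(c): forbidden (ΔL, ΔJ).
(b)–(d): forbidden (ΔS).
(c)–(d): forbidden (parity, ΔS, ΔL, ΔJ).
Allowed pairs: 1 of 6.

1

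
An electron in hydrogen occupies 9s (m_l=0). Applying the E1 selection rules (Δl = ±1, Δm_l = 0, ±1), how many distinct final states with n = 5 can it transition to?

E1 requires Δl = ±1, so l_f ∈ {-1, 1}; with 0 ≤ l_f ≤ n_f−1 = 4, the allowed l_f values are {1}.
For l_f = 1: m_f ∈ {m_i−1, m_i, m_i+1} ∩ [−1, 1] = {-1, 0, 1} → 3 states.
Total: 3.

3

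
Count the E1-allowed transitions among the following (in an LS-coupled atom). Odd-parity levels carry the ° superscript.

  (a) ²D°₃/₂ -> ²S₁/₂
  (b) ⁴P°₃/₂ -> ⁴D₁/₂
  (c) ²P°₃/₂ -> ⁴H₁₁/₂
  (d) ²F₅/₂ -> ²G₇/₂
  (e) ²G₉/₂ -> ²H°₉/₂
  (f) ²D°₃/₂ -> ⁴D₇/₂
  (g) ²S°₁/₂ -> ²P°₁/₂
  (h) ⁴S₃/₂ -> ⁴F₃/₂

2

(a) forbidden (ΔL fails)
(b) allowed
(c) forbidden (ΔS, ΔL, ΔJ fail)
(d) forbidden (parity fails)
(e) allowed
(f) forbidden (ΔS, ΔJ fail)
(g) forbidden (parity fails)
(h) forbidden (parity, ΔL fail)
Total allowed: 2 of 8.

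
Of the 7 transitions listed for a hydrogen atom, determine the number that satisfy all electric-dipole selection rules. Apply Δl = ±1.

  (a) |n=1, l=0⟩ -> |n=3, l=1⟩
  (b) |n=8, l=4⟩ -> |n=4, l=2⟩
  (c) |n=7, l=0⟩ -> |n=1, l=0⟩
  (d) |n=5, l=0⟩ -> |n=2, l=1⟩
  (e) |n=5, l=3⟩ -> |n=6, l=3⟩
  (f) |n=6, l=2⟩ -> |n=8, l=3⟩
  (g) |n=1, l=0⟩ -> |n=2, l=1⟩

(a) allowed
(b) forbidden — Δl = -2 (E1 requires Δl = ±1)
(c) forbidden — Δl = +0 (E1 requires Δl = ±1)
(d) allowed
(e) forbidden — Δl = +0 (E1 requires Δl = ±1)
(f) allowed
(g) allowed
Total allowed: 4 of 7.

4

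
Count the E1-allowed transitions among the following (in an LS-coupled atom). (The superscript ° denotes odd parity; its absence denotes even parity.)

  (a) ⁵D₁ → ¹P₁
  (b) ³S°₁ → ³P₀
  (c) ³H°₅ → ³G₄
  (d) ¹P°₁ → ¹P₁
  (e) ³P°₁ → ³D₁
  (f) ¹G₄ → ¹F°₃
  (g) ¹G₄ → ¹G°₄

6

(a) forbidden (parity, ΔS fail)
(b) allowed
(c) allowed
(d) allowed
(e) allowed
(f) allowed
(g) allowed
Total allowed: 6 of 7.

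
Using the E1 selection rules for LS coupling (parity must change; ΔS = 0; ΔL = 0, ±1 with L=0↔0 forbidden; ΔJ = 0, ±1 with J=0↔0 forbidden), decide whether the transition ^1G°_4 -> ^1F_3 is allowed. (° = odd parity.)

Parity must change: odd → even — passes.
ΔS = 0: S: 0 → 0 — passes.
ΔL = 0, ±1 (not L=0↔0): L: 4 → 3, ΔL = -1 — passes.
ΔJ = 0, ±1 (not J=0↔0): J: 4 → 3, ΔJ = -1 — passes.
All four E1 rules are satisfied.

allowed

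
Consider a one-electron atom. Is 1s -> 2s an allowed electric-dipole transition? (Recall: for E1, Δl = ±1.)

Δl = 0 − 0 = +0; the E1 rule Δl = ±1 is fails.
The transition is electric-dipole forbidden.

forbidden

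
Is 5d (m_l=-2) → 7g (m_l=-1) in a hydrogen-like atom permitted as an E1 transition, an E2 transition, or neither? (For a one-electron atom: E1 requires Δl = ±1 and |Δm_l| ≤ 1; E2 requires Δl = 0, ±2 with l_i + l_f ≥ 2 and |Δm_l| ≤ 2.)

E2

Δl = 4 − 2 = +2; l_i + l_f = 6.
Δm_l = +1.
E1 (Δl = ±1, |Δm_l| ≤ 1): not satisfied.
E2 (Δl = 0,±2, l_i+l_f ≥ 2, |Δm_l| ≤ 2): satisfied.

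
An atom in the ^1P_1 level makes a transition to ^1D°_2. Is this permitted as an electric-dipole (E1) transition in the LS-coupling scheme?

Initial level: S=0, L=1, J=1, parity even. Final level: S=0, L=2, J=2, parity odd.
ΔJ = 0, ±1 (not J=0↔0): J: 1 → 2, ΔJ = +1 — passes.
Parity must change: even → odd — passes.
ΔS = 0: S: 0 → 0 — passes.
ΔL = 0, ±1 (not L=0↔0): L: 1 → 2, ΔL = +1 — passes.
All four E1 rules are satisfied.

allowed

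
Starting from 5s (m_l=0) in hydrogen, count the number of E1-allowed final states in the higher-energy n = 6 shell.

3

E1 requires Δl = ±1, so l_f ∈ {-1, 1}; with 0 ≤ l_f ≤ n_f−1 = 5, the allowed l_f values are {1}.
For l_f = 1: m_f ∈ {m_i−1, m_i, m_i+1} ∩ [−1, 1] = {-1, 0, 1} → 3 states.
Total: 3.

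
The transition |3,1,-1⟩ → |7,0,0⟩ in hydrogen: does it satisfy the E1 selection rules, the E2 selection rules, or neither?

E1

Δl = 0 − 1 = -1; l_i + l_f = 1.
Δm_l = +1.
E1 (Δl = ±1, |Δm_l| ≤ 1): satisfied.
E2 (Δl = 0,±2, l_i+l_f ≥ 2, |Δm_l| ≤ 2): not satisfied.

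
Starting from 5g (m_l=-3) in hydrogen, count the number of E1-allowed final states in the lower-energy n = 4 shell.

2

E1 requires Δl = ±1, so l_f ∈ {3, 5}; with 0 ≤ l_f ≤ n_f−1 = 3, the allowed l_f values are {3}.
For l_f = 3: m_f ∈ {m_i−1, m_i, m_i+1} ∩ [−3, 3] = {-3, -2} → 2 states.
Total: 2.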